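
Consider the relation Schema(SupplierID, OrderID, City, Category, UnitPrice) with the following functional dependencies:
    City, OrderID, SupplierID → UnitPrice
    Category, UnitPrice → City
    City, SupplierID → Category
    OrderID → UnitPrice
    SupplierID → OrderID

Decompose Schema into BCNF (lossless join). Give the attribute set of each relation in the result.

{Category, City, UnitPrice}; {Category, SupplierID}; {OrderID, SupplierID}; {OrderID, UnitPrice}

Candidate keys of the original relation: {Category, SupplierID}, {City, SupplierID}.
Within {Category, City, OrderID, SupplierID, UnitPrice}: {Category, UnitPrice}⁺ ∩ {Category, City, OrderID, SupplierID, UnitPrice} = {Category, City, UnitPrice}, not the whole set, so Category, UnitPrice → City violates BCNF; decompose into {Category, City, UnitPrice} and {Category, OrderID, SupplierID, UnitPrice}.
{Category, City, UnitPrice} is in BCNF.
Within {Category, OrderID, SupplierID, UnitPrice}: {OrderID}⁺ ∩ {Category, OrderID, SupplierID, UnitPrice} = {OrderID, UnitPrice}, not the whole set, so OrderID → UnitPrice violates BCNF; decompose into {OrderID, UnitPrice} and {Category, OrderID, SupplierID}.
{OrderID, UnitPrice} is in BCNF.
Within {Category, OrderID, SupplierID}: {SupplierID}⁺ ∩ {Category, OrderID, SupplierID} = {OrderID, SupplierID}, not the whole set, so SupplierID → OrderID violates BCNF; decompose into {OrderID, SupplierID} and {Category, SupplierID}.
{OrderID, SupplierID} is in BCNF.
{Category, SupplierID} is in BCNF.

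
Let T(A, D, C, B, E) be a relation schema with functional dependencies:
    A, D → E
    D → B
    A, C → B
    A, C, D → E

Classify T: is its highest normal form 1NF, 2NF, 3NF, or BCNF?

Candidate key: {A, C, D}. Prime attributes: {A, C, D}.
A, D → E: {A, D}⁺ = {A, B, D, E}, which is not all of the attributes, so the left side is not a superkey — BCNF is violated.
A, D → E determines the non-prime attribute {E} from a non-superkey — 3NF is violated.
The proper key subset {D} of {A, C, D} determines non-prime {B}, so the relation is not even in 2NF.

1NF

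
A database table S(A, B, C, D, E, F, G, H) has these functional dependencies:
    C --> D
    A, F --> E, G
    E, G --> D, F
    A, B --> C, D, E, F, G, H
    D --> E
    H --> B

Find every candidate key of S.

No FD produces {A}, so it must be in every candidate key.
{A, B} is a candidate key since {A, B}⁺ = {A, B, C, D, E, F, G, H} covers every attribute.
{A, H} is a candidate key since {A, H}⁺ = {A, B, C, D, E, F, G, H} covers every attribute.
These are minimal and exhaustive — every other superkey contains one of them.

{A, B}, {A, H}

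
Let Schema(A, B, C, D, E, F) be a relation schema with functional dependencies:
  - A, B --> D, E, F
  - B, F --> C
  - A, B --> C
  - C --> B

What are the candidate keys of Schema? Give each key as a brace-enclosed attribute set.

{A, B}, {A, C}

Attributes never on any right-hand side: {A} — every candidate key must contain it.
{A, B} is a candidate key since {A, B}⁺ = {A, B, C, D, E, F} covers every attribute.
{A, C} is a candidate key since {A, C}⁺ = {A, B, C, D, E, F} covers every attribute.
No proper subset of any of these is a key, and no other minimal superkey exists.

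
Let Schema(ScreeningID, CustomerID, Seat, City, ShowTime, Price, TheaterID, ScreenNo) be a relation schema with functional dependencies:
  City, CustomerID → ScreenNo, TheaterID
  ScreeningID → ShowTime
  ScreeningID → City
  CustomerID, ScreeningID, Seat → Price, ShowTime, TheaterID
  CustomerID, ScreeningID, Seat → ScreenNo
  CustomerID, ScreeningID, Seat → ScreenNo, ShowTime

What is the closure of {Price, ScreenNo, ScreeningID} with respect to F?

Start with {Price, ScreenNo, ScreeningID}.
ScreeningID → ShowTime applies; add {ShowTime} → now {Price, ScreenNo, ScreeningID, ShowTime}.
ScreeningID → City applies; add {City} → now {City, Price, ScreenNo, ScreeningID, ShowTime}.
No further FD applies.

{City, Price, ScreenNo, ScreeningID, ShowTime}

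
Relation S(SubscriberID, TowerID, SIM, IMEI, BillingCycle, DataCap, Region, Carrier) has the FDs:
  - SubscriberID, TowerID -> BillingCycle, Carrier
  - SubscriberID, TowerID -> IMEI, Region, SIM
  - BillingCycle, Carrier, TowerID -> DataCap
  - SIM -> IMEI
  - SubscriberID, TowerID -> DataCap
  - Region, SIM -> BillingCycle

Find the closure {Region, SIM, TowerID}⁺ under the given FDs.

{BillingCycle, IMEI, Region, SIM, TowerID}

Start with {Region, SIM, TowerID}.
SIM -> IMEI applies; add {IMEI} → now {IMEI, Region, SIM, TowerID}.
Region, SIM -> BillingCycle applies; add {BillingCycle} → now {BillingCycle, IMEI, Region, SIM, TowerID}.
No further FD applies.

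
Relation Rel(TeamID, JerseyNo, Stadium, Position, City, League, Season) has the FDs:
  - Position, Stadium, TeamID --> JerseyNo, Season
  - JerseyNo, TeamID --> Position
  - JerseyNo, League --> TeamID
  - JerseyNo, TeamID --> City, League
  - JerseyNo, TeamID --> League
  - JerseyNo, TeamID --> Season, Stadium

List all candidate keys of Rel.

{JerseyNo, League}, {JerseyNo, TeamID}, {Position, Stadium, TeamID}

{JerseyNo, League} is a candidate key since {JerseyNo, League}⁺ = {City, JerseyNo, League, Position, Season, Stadium, TeamID} covers every attribute.
{JerseyNo, TeamID} is a candidate key since {JerseyNo, TeamID}⁺ = {City, JerseyNo, League, Position, Season, Stadium, TeamID} covers every attribute.
{Position, Stadium, TeamID} is a candidate key since {Position, Stadium, TeamID}⁺ = {City, JerseyNo, League, Position, Season, Stadium, TeamID} covers every attribute.
No proper subset of any of these is a key, and no other minimal superkey exists.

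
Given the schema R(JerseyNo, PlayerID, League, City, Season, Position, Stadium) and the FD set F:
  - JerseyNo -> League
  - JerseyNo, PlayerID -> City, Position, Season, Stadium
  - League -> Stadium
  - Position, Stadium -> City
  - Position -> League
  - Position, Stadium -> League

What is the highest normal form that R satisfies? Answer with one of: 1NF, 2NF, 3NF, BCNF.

Candidate key: {JerseyNo, PlayerID}. Prime attributes: {JerseyNo, PlayerID}.
For JerseyNo -> League we have {JerseyNo}⁺ = {JerseyNo, League, Stadium}; {JerseyNo} is not a superkey, so BCNF fails.
Because {League} is non-prime and the left side of JerseyNo -> League is not a superkey, the relation is not in 3NF.
The proper key subset {JerseyNo} of {JerseyNo, PlayerID} determines non-prime {League, Stadium}, so the relation is not even in 2NF.

1NF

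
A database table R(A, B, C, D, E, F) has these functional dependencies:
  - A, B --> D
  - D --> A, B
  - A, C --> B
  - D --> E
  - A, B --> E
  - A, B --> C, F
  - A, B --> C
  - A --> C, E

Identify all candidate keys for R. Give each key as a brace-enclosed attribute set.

{A}, {D}

Closure of {A} is {A, B, C, D, E, F}, the whole schema; {A} is a candidate key.
Closure of {D} is {A, B, C, D, E, F}, the whole schema; {D} is a candidate key.
No proper subset of any of these is a key, and no other minimal superkey exists.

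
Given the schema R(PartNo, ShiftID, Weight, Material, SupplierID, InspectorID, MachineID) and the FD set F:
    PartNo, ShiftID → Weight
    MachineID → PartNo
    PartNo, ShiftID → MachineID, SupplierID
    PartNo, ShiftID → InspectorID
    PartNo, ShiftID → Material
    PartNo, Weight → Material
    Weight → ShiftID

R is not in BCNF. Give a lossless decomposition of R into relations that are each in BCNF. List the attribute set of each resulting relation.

{InspectorID, MachineID, Material, SupplierID, Weight}; {MachineID, PartNo}; {ShiftID, Weight}

Candidate keys of the original relation: {MachineID, ShiftID}, {MachineID, Weight}, {PartNo, ShiftID}, {PartNo, Weight}.
Within {InspectorID, MachineID, Material, PartNo, ShiftID, SupplierID, Weight}: {MachineID}⁺ ∩ {InspectorID, MachineID, Material, PartNo, ShiftID, SupplierID, Weight} = {MachineID, PartNo}, not the whole set, so MachineID → PartNo violates BCNF; decompose into {MachineID, PartNo} and {InspectorID, MachineID, Material, ShiftID, SupplierID, Weight}.
{MachineID, PartNo} has no BCNF violation.
Within {InspectorID, MachineID, Material, ShiftID, SupplierID, Weight}: {Weight}⁺ ∩ {InspectorID, MachineID, Material, ShiftID, SupplierID, Weight} = {ShiftID, Weight}, not the whole set, so Weight → ShiftID violates BCNF; decompose into {ShiftID, Weight} and {InspectorID, MachineID, Material, SupplierID, Weight}.
{ShiftID, Weight} has no BCNF violation.
{InspectorID, MachineID, Material, SupplierID, Weight} has no BCNF violation.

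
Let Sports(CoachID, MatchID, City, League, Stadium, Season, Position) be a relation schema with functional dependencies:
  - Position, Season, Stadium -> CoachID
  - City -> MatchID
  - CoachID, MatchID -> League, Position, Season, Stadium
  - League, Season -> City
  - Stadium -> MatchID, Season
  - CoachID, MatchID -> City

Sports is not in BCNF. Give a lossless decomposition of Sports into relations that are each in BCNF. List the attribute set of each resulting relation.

{City, League, Season}; {City, MatchID}; {CoachID, League, Position, Stadium}; {Season, Stadium}

Candidate keys of the original relation: {City, CoachID}, {CoachID, League, Season}, {CoachID, MatchID}, {CoachID, Stadium}, {Position, Stadium}.
{City, CoachID, League, MatchID, Position, Season, Stadium}: {City} determines {City, MatchID} here but is not a superkey — split on City -> MatchID, giving {City, MatchID} and {City, CoachID, League, Position, Season, Stadium}.
{City, MatchID} is in BCNF.
{City, CoachID, League, Position, Season, Stadium}: {League, Season} determines {City, League, Season} here but is not a superkey — split on League, Season -> City, giving {City, League, Season} and {CoachID, League, Position, Season, Stadium}.
{City, League, Season} is in BCNF.
{CoachID, League, Position, Season, Stadium}: {Stadium} determines {Season, Stadium} here but is not a superkey — split on Stadium -> Season, giving {Season, Stadium} and {CoachID, League, Position, Stadium}.
{Season, Stadium} is in BCNF.
{CoachID, League, Position, Stadium} is in BCNF.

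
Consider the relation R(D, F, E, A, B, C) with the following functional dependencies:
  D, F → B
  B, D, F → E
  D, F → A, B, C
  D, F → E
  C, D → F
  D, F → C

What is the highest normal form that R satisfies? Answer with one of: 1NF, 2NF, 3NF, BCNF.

Candidate keys: {C, D}, {D, F}. Prime attributes: {C, D, F}.
Every FD has a superkey on the left, so the relation is in BCNF.

BCNF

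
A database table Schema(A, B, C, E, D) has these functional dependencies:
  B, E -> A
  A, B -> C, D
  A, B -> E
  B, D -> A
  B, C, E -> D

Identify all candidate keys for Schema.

{A, B}, {B, D}, {B, E}

Attributes never on any right-hand side: {B} — every candidate key must contain it.
Closure of {A, B} is {A, B, C, D, E}, the whole schema; {A, B} is a candidate key.
Closure of {B, D} is {A, B, C, D, E}, the whole schema; {B, D} is a candidate key.
Closure of {B, E} is {A, B, C, D, E}, the whole schema; {B, E} is a candidate key.
These are minimal and exhaustive — every other superkey contains one of them.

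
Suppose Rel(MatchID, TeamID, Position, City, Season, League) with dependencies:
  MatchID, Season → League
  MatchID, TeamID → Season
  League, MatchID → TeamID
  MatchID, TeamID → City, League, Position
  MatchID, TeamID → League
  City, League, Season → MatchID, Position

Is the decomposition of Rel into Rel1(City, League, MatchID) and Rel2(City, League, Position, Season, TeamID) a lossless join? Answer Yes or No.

Common attributes: {City, League}; their closure is {City, League}.
Neither Rel1 nor Rel2 is contained in that closure, so the decomposition is lossy.

No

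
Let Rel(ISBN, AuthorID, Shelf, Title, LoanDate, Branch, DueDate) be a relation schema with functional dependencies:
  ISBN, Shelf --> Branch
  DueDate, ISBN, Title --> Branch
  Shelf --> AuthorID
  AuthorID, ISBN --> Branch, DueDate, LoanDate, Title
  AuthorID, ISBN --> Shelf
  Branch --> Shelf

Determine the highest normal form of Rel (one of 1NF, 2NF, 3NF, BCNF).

Candidate keys: {AuthorID, ISBN}, {Branch, ISBN}, {DueDate, ISBN, Title}, {ISBN, Shelf}. Prime attributes: {AuthorID, Branch, DueDate, ISBN, Shelf, Title}.
Shelf --> AuthorID: {Shelf}⁺ = {AuthorID, Shelf}, which is not all of the attributes, so the left side is not a superkey — BCNF is violated.
Since {AuthorID} ⊆ prime attributes and every other non-superkey FD also has a prime right side, the schema is in 3NF.

3NF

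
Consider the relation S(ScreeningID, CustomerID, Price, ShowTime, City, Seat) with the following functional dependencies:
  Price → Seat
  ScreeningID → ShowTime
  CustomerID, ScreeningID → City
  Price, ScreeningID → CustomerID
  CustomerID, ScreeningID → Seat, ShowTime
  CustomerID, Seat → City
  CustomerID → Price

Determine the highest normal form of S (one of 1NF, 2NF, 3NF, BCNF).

Candidate keys: {CustomerID, ScreeningID}, {Price, ScreeningID}. Prime attributes: {CustomerID, Price, ScreeningID}.
Price → Seat breaks BCNF: {Price}⁺ = {Price, Seat}, so {Price} is not a superkey.
Because {Seat} is non-prime and the left side of Price → Seat is not a superkey, the relation is not in 3NF.
The proper key subset {CustomerID} of {CustomerID, ScreeningID} determines non-prime {City, Seat}, so the relation is not even in 2NF.

1NF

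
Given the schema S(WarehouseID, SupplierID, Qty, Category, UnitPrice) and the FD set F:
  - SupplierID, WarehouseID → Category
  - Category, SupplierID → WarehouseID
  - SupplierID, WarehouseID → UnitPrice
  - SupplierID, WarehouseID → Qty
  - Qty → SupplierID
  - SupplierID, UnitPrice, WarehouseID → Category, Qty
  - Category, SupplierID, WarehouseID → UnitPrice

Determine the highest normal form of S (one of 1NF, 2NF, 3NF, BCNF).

Candidate keys: {Category, Qty}, {Category, SupplierID}, {Qty, WarehouseID}, {SupplierID, WarehouseID}. Prime attributes: {Category, Qty, SupplierID, WarehouseID}.
For Qty → SupplierID we have {Qty}⁺ = {Qty, SupplierID}; {Qty} is not a superkey, so BCNF fails.
Since {SupplierID} ⊆ prime attributes and every other non-superkey FD also has a prime right side, the schema is in 3NF.

3NF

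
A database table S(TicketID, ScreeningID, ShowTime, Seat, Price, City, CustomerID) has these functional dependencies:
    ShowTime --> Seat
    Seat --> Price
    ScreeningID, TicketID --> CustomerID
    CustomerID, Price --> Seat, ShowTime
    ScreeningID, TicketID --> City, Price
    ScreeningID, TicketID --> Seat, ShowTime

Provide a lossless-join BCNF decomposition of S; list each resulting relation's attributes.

{City, CustomerID, ScreeningID, ShowTime, TicketID}; {Price, Seat}; {Seat, ShowTime}

Candidate key of the original relation: {ScreeningID, TicketID}.
Within {City, CustomerID, Price, ScreeningID, Seat, ShowTime, TicketID}: {ShowTime}⁺ ∩ {City, CustomerID, Price, ScreeningID, Seat, ShowTime, TicketID} = {Price, Seat, ShowTime}, not the whole set, so ShowTime --> Price, Seat violates BCNF; decompose into {Price, Seat, ShowTime} and {City, CustomerID, ScreeningID, ShowTime, TicketID}.
Within {Price, Seat, ShowTime}: {Seat}⁺ ∩ {Price, Seat, ShowTime} = {Price, Seat}, not the whole set, so Seat --> Price violates BCNF; decompose into {Price, Seat} and {Seat, ShowTime}.
{Price, Seat}: every determinant is a superkey — BCNF.
{Seat, ShowTime}: every determinant is a superkey — BCNF.
{City, CustomerID, ScreeningID, ShowTime, TicketID}: every determinant is a superkey — BCNF.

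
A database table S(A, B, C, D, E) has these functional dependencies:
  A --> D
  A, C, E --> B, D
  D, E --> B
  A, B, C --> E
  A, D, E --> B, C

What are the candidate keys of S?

No FD produces {A}, so it must be in every candidate key.
{A, E} is a candidate key since {A, E}⁺ = {A, B, C, D, E} covers every attribute.
{A, B, C} is a candidate key since {A, B, C}⁺ = {A, B, C, D, E} covers every attribute.
Any other superkey properly contains one of these, so there are no further candidate keys.

{A, B, C}, {A, E}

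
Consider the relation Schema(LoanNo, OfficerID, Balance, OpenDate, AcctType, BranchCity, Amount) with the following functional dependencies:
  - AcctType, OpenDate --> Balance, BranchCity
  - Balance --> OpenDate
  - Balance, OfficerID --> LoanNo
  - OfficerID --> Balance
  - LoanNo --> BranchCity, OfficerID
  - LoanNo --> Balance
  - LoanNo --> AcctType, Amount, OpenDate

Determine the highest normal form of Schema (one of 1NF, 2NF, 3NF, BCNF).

Candidate keys: {LoanNo}, {OfficerID}. Prime attributes: {LoanNo, OfficerID}.
AcctType, OpenDate --> Balance, BranchCity: {AcctType, OpenDate}⁺ = {AcctType, Balance, BranchCity, OpenDate}, which is not all of the attributes, so the left side is not a superkey — BCNF is violated.
Because {Balance, BranchCity} are non-prime and the left side of AcctType, OpenDate --> Balance, BranchCity is not a superkey, the relation is not in 3NF.
Every candidate key is a single attribute, so no partial dependency is possible; 2NF holds.

2NF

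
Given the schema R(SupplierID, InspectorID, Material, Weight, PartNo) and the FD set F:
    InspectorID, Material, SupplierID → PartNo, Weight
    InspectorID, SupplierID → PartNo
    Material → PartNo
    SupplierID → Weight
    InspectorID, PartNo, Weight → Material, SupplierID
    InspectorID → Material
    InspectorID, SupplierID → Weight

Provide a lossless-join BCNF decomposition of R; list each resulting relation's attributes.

Candidate keys of the original relation: {InspectorID, SupplierID}, {InspectorID, Weight}.
Within {InspectorID, Material, PartNo, SupplierID, Weight}: {Material}⁺ ∩ {InspectorID, Material, PartNo, SupplierID, Weight} = {Material, PartNo}, not the whole set, so Material → PartNo violates BCNF; decompose into {Material, PartNo} and {InspectorID, Material, SupplierID, Weight}.
{Material, PartNo} has no BCNF violation.
Within {InspectorID, Material, SupplierID, Weight}: {SupplierID}⁺ ∩ {InspectorID, Material, SupplierID, Weight} = {SupplierID, Weight}, not the whole set, so SupplierID → Weight violates BCNF; decompose into {SupplierID, Weight} and {InspectorID, Material, SupplierID}.
{SupplierID, Weight} has no BCNF violation.
Within {InspectorID, Material, SupplierID}: {InspectorID}⁺ ∩ {InspectorID, Material, SupplierID} = {InspectorID, Material}, not the whole set, so InspectorID → Material violates BCNF; decompose into {InspectorID, Material} and {InspectorID, SupplierID}.
{InspectorID, Material} has no BCNF violation.
{InspectorID, SupplierID} has no BCNF violation.

{InspectorID, Material}; {InspectorID, SupplierID}; {Material, PartNo}; {SupplierID, Weight}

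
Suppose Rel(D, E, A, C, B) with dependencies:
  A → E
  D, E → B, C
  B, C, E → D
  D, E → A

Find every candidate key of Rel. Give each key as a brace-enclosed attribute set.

{A, B, C}, {A, D}, {B, C, E}, {D, E}

{A, D}⁺ = {A, B, C, D, E} — all of the relation — so {A, D} is a candidate key.
{D, E}⁺ = {A, B, C, D, E} — all of the relation — so {D, E} is a candidate key.
{A, B, C}⁺ = {A, B, C, D, E} — all of the relation — so {A, B, C} is a candidate key.
{B, C, E}⁺ = {A, B, C, D, E} — all of the relation — so {B, C, E} is a candidate key.
These are minimal and exhaustive — every other superkey contains one of them.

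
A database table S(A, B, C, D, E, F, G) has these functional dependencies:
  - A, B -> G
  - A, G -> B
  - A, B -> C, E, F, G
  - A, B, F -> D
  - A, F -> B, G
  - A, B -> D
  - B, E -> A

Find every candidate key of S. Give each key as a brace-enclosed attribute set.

Closure of {A, B} is {A, B, C, D, E, F, G}, the whole schema; {A, B} is a candidate key.
Closure of {A, F} is {A, B, C, D, E, F, G}, the whole schema; {A, F} is a candidate key.
Closure of {A, G} is {A, B, C, D, E, F, G}, the whole schema; {A, G} is a candidate key.
Closure of {B, E} is {A, B, C, D, E, F, G}, the whole schema; {B, E} is a candidate key.
Any other superkey properly contains one of these, so there are no further candidate keys.

{A, B}, {A, F}, {A, G}, {B, E}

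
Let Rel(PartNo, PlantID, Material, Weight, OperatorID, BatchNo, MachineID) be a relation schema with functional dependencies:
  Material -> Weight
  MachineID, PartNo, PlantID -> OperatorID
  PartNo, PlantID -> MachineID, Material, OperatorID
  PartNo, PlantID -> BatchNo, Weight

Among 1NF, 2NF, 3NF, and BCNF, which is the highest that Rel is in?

2NF

Candidate key: {PartNo, PlantID}. Prime attributes: {PartNo, PlantID}.
Material -> Weight: {Material}⁺ = {Material, Weight}, which is not all of the attributes, so the left side is not a superkey — BCNF is violated.
Because {Weight} is non-prime and the left side of Material -> Weight is not a superkey, the relation is not in 3NF.
Checking every proper subset of each key, none determines a non-prime attribute — 2NF is satisfied.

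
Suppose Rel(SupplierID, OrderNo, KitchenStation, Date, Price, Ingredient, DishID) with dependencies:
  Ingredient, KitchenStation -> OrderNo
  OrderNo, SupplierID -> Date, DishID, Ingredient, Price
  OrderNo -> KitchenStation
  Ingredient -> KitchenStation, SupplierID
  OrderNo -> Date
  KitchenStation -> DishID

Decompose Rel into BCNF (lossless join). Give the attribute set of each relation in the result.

Candidate keys of the original relation: {Ingredient}, {OrderNo, SupplierID}.
Within {Date, DishID, Ingredient, KitchenStation, OrderNo, Price, SupplierID}: {OrderNo}⁺ ∩ {Date, DishID, Ingredient, KitchenStation, OrderNo, Price, SupplierID} = {Date, DishID, KitchenStation, OrderNo}, not the whole set, so OrderNo -> Date, DishID, KitchenStation violates BCNF; decompose into {Date, DishID, KitchenStation, OrderNo} and {Ingredient, OrderNo, Price, SupplierID}.
Within {Date, DishID, KitchenStation, OrderNo}: {KitchenStation}⁺ ∩ {Date, DishID, KitchenStation, OrderNo} = {DishID, KitchenStation}, not the whole set, so KitchenStation -> DishID violates BCNF; decompose into {DishID, KitchenStation} and {Date, KitchenStation, OrderNo}.
{DishID, KitchenStation}: every determinant is a superkey — BCNF.
{Date, KitchenStation, OrderNo}: every determinant is a superkey — BCNF.
{Ingredient, OrderNo, Price, SupplierID}: every determinant is a superkey — BCNF.

{Date, KitchenStation, OrderNo}; {DishID, KitchenStation}; {Ingredient, OrderNo, Price, SupplierID}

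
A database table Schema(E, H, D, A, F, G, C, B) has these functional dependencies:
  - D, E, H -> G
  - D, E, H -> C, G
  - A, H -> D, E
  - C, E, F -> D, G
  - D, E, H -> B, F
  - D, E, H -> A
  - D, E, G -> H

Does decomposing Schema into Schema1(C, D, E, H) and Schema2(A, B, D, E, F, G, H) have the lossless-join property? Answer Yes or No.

Yes

Common attributes: {D, E, H}; their closure is {A, B, C, D, E, F, G, H}.
Schema1 is contained in that closure, so Schema1 ∩ Schema2 -> Schema1 holds and the join is lossless.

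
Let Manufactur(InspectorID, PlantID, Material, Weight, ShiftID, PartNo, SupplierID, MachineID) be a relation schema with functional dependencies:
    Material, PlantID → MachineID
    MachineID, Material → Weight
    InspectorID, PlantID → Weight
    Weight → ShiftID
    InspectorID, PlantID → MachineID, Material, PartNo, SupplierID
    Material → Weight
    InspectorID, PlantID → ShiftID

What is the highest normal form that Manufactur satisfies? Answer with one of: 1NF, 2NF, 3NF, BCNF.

Candidate key: {InspectorID, PlantID}. Prime attributes: {InspectorID, PlantID}.
Material, PlantID → MachineID breaks BCNF: {Material, PlantID}⁺ = {MachineID, Material, PlantID, ShiftID, Weight}, so {Material, PlantID} is not a superkey.
Material, PlantID → MachineID has non-prime {MachineID} on the right and a non-superkey on the left, so 3NF fails.
Checking every proper subset of each key, none determines a non-prime attribute — 2NF is satisfied.

2NF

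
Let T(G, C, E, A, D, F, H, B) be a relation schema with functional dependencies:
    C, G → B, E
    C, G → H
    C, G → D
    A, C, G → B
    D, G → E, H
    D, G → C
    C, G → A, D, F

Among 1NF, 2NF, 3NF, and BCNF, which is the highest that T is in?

Candidate keys: {C, G}, {D, G}. Prime attributes: {C, D, G}.
The left-hand side of every FD is a superkey, so BCNF is satisfied.

BCNF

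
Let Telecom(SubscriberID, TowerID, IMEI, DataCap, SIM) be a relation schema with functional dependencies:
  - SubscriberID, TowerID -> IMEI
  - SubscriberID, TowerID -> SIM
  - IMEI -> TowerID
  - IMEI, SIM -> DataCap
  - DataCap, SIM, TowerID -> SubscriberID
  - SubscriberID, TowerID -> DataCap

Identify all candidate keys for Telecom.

{IMEI, SIM} is a candidate key since {IMEI, SIM}⁺ = {DataCap, IMEI, SIM, SubscriberID, TowerID} covers every attribute.
{IMEI, SubscriberID} is a candidate key since {IMEI, SubscriberID}⁺ = {DataCap, IMEI, SIM, SubscriberID, TowerID} covers every attribute.
{SubscriberID, TowerID} is a candidate key since {SubscriberID, TowerID}⁺ = {DataCap, IMEI, SIM, SubscriberID, TowerID} covers every attribute.
{DataCap, SIM, TowerID} is a candidate key since {DataCap, SIM, TowerID}⁺ = {DataCap, IMEI, SIM, SubscriberID, TowerID} covers every attribute.
No proper subset of any of these is a key, and no other minimal superkey exists.

{DataCap, SIM, TowerID}, {IMEI, SIM}, {IMEI, SubscriberID}, {SubscriberID, TowerID}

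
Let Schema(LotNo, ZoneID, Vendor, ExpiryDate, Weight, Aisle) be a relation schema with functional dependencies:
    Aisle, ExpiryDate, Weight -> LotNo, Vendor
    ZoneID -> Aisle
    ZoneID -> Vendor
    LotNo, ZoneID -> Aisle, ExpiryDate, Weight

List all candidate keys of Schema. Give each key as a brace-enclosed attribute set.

{ZoneID} never appears on the right of any FD, so every key must include it.
Closure of {LotNo, ZoneID} is {Aisle, ExpiryDate, LotNo, Vendor, Weight, ZoneID}, the whole schema; {LotNo, ZoneID} is a candidate key.
Closure of {ExpiryDate, Weight, ZoneID} is {Aisle, ExpiryDate, LotNo, Vendor, Weight, ZoneID}, the whole schema; {ExpiryDate, Weight, ZoneID} is a candidate key.
Any other superkey properly contains one of these, so there are no further candidate keys.

{ExpiryDate, Weight, ZoneID}, {LotNo, ZoneID}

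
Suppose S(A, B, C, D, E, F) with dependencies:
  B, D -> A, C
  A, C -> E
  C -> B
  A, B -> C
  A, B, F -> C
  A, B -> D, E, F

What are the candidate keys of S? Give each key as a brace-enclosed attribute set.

{A, B}, {A, C}, {B, D}, {C, D}

{A, B}⁺ = {A, B, C, D, E, F} — all of the relation — so {A, B} is a candidate key.
{A, C}⁺ = {A, B, C, D, E, F} — all of the relation — so {A, C} is a candidate key.
{B, D}⁺ = {A, B, C, D, E, F} — all of the relation — so {B, D} is a candidate key.
{C, D}⁺ = {A, B, C, D, E, F} — all of the relation — so {C, D} is a candidate key.
No proper subset of any of these is a key, and no other minimal superkey exists.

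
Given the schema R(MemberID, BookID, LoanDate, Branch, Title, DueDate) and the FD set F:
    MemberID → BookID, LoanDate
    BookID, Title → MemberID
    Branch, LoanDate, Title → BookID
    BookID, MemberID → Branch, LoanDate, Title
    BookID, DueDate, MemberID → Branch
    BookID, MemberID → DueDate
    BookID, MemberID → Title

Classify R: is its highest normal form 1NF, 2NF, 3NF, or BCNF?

BCNF

Candidate keys: {BookID, Title}, {Branch, LoanDate, Title}, {MemberID}. Prime attributes: {BookID, Branch, LoanDate, MemberID, Title}.
Every FD has a superkey on the left, so the relation is in BCNF.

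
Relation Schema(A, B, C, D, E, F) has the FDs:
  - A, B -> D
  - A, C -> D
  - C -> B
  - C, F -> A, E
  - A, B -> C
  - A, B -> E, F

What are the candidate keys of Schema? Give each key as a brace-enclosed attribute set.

{A, B}, {A, C}, {C, F}

Closure of {A, B} is {A, B, C, D, E, F}, the whole schema; {A, B} is a candidate key.
Closure of {A, C} is {A, B, C, D, E, F}, the whole schema; {A, C} is a candidate key.
Closure of {C, F} is {A, B, C, D, E, F}, the whole schema; {C, F} is a candidate key.
No proper subset of any of these is a key, and no other minimal superkey exists.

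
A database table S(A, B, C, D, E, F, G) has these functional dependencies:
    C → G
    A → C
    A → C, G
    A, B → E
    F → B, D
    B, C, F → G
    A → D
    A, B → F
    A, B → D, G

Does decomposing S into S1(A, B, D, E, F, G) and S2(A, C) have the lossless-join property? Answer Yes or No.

Yes

S1 ∩ S2 = {A}; its closure under F is {A, C, D, G}.
Since S2 ⊆ {A, C, D, G}, the intersection is a superkey of S2; the decomposition is lossless.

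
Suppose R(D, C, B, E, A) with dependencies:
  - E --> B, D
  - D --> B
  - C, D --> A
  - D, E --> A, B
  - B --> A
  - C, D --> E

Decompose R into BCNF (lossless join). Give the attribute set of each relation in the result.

Candidate keys of the original relation: {C, D}, {C, E}.
{A, B, C, D, E}: {E} determines {A, B, D, E} here but is not a superkey — split on E --> A, B, D, giving {A, B, D, E} and {C, E}.
{A, B, D, E}: {D} determines {A, B, D} here but is not a superkey — split on D --> A, B, giving {A, B, D} and {D, E}.
{A, B, D}: {B} determines {A, B} here but is not a superkey — split on B --> A, giving {A, B} and {B, D}.
{A, B} is in BCNF.
{B, D} is in BCNF.
{D, E} is in BCNF.
{C, E} is in BCNF.

{A, B}; {B, D}; {C, E}; {D, E}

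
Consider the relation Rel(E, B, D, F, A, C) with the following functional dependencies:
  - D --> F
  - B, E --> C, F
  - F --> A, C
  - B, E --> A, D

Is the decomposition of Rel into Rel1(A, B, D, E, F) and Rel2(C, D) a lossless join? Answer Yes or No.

Rel1 ∩ Rel2 = {D}; its closure under F is {A, C, D, F}.
This includes all of Rel2, so the common attributes are a superkey of Rel2 — the join is lossless.

Yes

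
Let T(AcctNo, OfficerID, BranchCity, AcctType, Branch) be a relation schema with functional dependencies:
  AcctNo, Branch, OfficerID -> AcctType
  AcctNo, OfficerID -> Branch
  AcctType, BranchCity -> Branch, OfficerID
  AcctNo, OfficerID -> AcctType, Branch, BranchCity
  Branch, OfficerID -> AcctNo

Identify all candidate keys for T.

{AcctNo, OfficerID}⁺ = {AcctNo, AcctType, Branch, BranchCity, OfficerID}, which is every attribute, so {AcctNo, OfficerID} is a candidate key.
{AcctType, BranchCity}⁺ = {AcctNo, AcctType, Branch, BranchCity, OfficerID}, which is every attribute, so {AcctType, BranchCity} is a candidate key.
{Branch, OfficerID}⁺ = {AcctNo, AcctType, Branch, BranchCity, OfficerID}, which is every attribute, so {Branch, OfficerID} is a candidate key.
Any other superkey properly contains one of these, so there are no further candidate keys.

{AcctNo, OfficerID}, {AcctType, BranchCity}, {Branch, OfficerID}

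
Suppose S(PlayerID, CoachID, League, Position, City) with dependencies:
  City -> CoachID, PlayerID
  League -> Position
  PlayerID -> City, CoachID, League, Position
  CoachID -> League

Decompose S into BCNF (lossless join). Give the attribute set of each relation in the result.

{City, CoachID, PlayerID}; {CoachID, League}; {League, Position}

Candidate keys of the original relation: {City}, {PlayerID}.
Within {City, CoachID, League, PlayerID, Position}: {League}⁺ ∩ {City, CoachID, League, PlayerID, Position} = {League, Position}, not the whole set, so League -> Position violates BCNF; decompose into {League, Position} and {City, CoachID, League, PlayerID}.
{League, Position} has no BCNF violation.
Within {City, CoachID, League, PlayerID}: {CoachID}⁺ ∩ {City, CoachID, League, PlayerID} = {CoachID, League}, not the whole set, so CoachID -> League violates BCNF; decompose into {CoachID, League} and {City, CoachID, PlayerID}.
{CoachID, League} has no BCNF violation.
{City, CoachID, PlayerID} has no BCNF violation.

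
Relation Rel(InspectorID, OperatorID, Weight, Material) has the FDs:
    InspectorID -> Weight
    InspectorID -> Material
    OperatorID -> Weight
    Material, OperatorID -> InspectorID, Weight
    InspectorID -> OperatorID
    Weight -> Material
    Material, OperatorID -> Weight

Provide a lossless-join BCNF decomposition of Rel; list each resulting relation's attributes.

Candidate keys of the original relation: {InspectorID}, {OperatorID}.
{InspectorID, Material, OperatorID, Weight}: {Weight} determines {Material, Weight} here but is not a superkey — split on Weight -> Material, giving {Material, Weight} and {InspectorID, OperatorID, Weight}.
{Material, Weight} is in BCNF.
{InspectorID, OperatorID, Weight} is in BCNF.

{InspectorID, OperatorID, Weight}; {Material, Weight}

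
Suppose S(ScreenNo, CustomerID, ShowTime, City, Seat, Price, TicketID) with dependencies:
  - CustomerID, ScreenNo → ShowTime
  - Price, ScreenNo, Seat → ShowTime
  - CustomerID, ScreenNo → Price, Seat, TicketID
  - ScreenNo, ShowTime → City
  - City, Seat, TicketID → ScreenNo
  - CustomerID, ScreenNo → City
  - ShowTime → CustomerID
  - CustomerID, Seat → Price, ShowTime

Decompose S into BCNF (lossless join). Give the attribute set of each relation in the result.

Candidate keys of the original relation: {City, CustomerID, Seat, TicketID}, {City, Price, Seat, TicketID}, {City, Seat, ShowTime, TicketID}, {CustomerID, ScreenNo}, {Price, ScreenNo, Seat}, {ScreenNo, ShowTime}.
Within {City, CustomerID, Price, ScreenNo, Seat, ShowTime, TicketID}: {City, Seat, TicketID}⁺ ∩ {City, CustomerID, Price, ScreenNo, Seat, ShowTime, TicketID} = {City, ScreenNo, Seat, TicketID}, not the whole set, so City, Seat, TicketID → ScreenNo violates BCNF; decompose into {City, ScreenNo, Seat, TicketID} and {City, CustomerID, Price, Seat, ShowTime, TicketID}.
{City, ScreenNo, Seat, TicketID} is in BCNF.
Within {City, CustomerID, Price, Seat, ShowTime, TicketID}: {ShowTime}⁺ ∩ {City, CustomerID, Price, Seat, ShowTime, TicketID} = {CustomerID, ShowTime}, not the whole set, so ShowTime → CustomerID violates BCNF; decompose into {CustomerID, ShowTime} and {City, Price, Seat, ShowTime, TicketID}.
{CustomerID, ShowTime} is in BCNF.
Within {City, Price, Seat, ShowTime, TicketID}: {Seat, ShowTime}⁺ ∩ {City, Price, Seat, ShowTime, TicketID} = {Price, Seat, ShowTime}, not the whole set, so Seat, ShowTime → Price violates BCNF; decompose into {Price, Seat, ShowTime} and {City, Seat, ShowTime, TicketID}.
{Price, Seat, ShowTime} is in BCNF.
{City, Seat, ShowTime, TicketID} is in BCNF.

{City, ScreenNo, Seat, TicketID}; {City, Seat, ShowTime, TicketID}; {CustomerID, ShowTime}; {Price, Seat, ShowTime}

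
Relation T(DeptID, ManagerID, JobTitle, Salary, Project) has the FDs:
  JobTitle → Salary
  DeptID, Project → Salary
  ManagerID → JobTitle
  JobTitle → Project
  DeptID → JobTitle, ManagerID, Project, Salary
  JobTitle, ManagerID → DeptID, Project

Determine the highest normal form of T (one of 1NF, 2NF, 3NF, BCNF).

2NF

Candidate keys: {DeptID}, {ManagerID}. Prime attributes: {DeptID, ManagerID}.
For JobTitle → Salary we have {JobTitle}⁺ = {JobTitle, Project, Salary}; {JobTitle} is not a superkey, so BCNF fails.
JobTitle → Salary determines the non-prime attribute {Salary} from a non-superkey — 3NF is violated.
All keys have size 1, which rules out partial dependencies — 2NF is satisfied.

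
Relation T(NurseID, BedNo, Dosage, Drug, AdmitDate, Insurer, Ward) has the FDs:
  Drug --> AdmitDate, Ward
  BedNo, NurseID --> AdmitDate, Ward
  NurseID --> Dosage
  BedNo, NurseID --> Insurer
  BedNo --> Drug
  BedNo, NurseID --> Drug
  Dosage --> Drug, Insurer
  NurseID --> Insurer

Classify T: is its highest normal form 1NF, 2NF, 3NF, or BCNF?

Candidate key: {BedNo, NurseID}. Prime attributes: {BedNo, NurseID}.
Drug --> AdmitDate, Ward: {Drug}⁺ = {AdmitDate, Drug, Ward}, which is not all of the attributes, so the left side is not a superkey — BCNF is violated.
Because {AdmitDate, Ward} are non-prime and the left side of Drug --> AdmitDate, Ward is not a superkey, the relation is not in 3NF.
The proper key subset {BedNo} of {BedNo, NurseID} determines non-prime {AdmitDate, Drug, Ward}, so the relation is not even in 2NF.

1NF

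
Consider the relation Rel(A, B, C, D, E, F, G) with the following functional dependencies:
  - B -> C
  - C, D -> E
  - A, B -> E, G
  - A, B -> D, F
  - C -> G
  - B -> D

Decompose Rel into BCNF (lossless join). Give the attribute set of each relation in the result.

Candidate key of the original relation: {A, B}.
In {A, B, C, D, E, F, G}, {B} is not a superkey ({B}⁺ restricted to this set is {B, C, D, E, G}), so split on B -> C, D, E, G into {B, C, D, E, G} and {A, B, F}.
In {B, C, D, E, G}, {C, D} is not a superkey ({C, D}⁺ restricted to this set is {C, D, E, G}), so split on C, D -> E, G into {C, D, E, G} and {B, C, D}.
In {C, D, E, G}, {C} is not a superkey ({C}⁺ restricted to this set is {C, G}), so split on C -> G into {C, G} and {C, D, E}.
{C, G} has no BCNF violation.
{C, D, E} has no BCNF violation.
{B, C, D} has no BCNF violation.
{A, B, F} has no BCNF violation.

{A, B, F}; {B, C, D}; {C, D, E}; {C, G}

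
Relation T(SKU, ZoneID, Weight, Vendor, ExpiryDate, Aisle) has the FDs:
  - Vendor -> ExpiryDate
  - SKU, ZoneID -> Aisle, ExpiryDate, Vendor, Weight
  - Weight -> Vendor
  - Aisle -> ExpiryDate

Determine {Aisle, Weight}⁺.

{Aisle, ExpiryDate, Vendor, Weight}

Start with {Aisle, Weight}.
Weight -> Vendor applies; add {Vendor} → now {Aisle, Vendor, Weight}.
Aisle -> ExpiryDate applies; add {ExpiryDate} → now {Aisle, ExpiryDate, Vendor, Weight}.
No further FD applies.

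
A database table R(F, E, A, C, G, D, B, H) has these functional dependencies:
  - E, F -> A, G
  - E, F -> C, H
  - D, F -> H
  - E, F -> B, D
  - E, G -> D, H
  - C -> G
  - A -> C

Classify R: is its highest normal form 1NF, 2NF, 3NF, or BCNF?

Candidate key: {E, F}. Prime attributes: {E, F}.
D, F -> H breaks BCNF: {D, F}⁺ = {D, F, H}, so {D, F} is not a superkey.
D, F -> H determines the non-prime attribute {H} from a non-superkey — 3NF is violated.
No non-prime attribute depends on a proper subset of any candidate key, so 2NF holds.

2NF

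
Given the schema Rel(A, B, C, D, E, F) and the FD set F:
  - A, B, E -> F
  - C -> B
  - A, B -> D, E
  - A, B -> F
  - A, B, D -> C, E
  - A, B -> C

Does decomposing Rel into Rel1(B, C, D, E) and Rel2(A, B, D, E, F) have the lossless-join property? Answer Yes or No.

No

The shared attributes are {B, D, E} and {B, D, E}⁺ = {B, D, E}.
The closure covers neither Rel1 nor Rel2 entirely; the join is not lossless.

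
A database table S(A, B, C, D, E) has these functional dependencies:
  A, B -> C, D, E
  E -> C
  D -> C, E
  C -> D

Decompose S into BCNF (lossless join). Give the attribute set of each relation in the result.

Candidate key of the original relation: {A, B}.
{A, B, C, D, E}: {E} determines {C, D, E} here but is not a superkey — split on E -> C, D, giving {C, D, E} and {A, B, E}.
{C, D, E} has no BCNF violation.
{A, B, E} has no BCNF violation.

{A, B, E}; {C, D, E}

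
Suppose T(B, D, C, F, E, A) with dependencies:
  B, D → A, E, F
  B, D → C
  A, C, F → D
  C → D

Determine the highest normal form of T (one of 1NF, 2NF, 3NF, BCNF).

3NF

Candidate keys: {B, C}, {B, D}. Prime attributes: {B, C, D}.
A, C, F → D breaks BCNF: {A, C, F}⁺ = {A, C, D, F}, so {A, C, F} is not a superkey.
Since {D} ⊆ prime attributes and every other non-superkey FD also has a prime right side, the schema is in 3NF.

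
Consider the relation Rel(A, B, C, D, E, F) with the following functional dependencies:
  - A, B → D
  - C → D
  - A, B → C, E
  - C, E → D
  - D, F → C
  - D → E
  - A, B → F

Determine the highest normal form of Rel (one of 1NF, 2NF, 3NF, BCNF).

Candidate key: {A, B}. Prime attributes: {A, B}.
C → D breaks BCNF: {C}⁺ = {C, D, E}, so {C} is not a superkey.
C → D has non-prime {D} on the right and a non-superkey on the left, so 3NF fails.
No non-prime attribute depends on a proper subset of any candidate key, so 2NF holds.

2NF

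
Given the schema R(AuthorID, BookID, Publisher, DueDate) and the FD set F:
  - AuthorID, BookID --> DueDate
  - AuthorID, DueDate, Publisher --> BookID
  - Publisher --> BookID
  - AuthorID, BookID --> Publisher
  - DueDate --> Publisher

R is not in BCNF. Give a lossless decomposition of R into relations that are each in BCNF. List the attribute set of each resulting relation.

{AuthorID, DueDate}; {BookID, Publisher}; {DueDate, Publisher}

Candidate keys of the original relation: {AuthorID, BookID}, {AuthorID, DueDate}, {AuthorID, Publisher}.
{AuthorID, BookID, DueDate, Publisher}: {Publisher} determines {BookID, Publisher} here but is not a superkey — split on Publisher --> BookID, giving {BookID, Publisher} and {AuthorID, DueDate, Publisher}.
{BookID, Publisher} is in BCNF.
{AuthorID, DueDate, Publisher}: {DueDate} determines {DueDate, Publisher} here but is not a superkey — split on DueDate --> Publisher, giving {DueDate, Publisher} and {AuthorID, DueDate}.
{DueDate, Publisher} is in BCNF.
{AuthorID, DueDate} is in BCNF.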